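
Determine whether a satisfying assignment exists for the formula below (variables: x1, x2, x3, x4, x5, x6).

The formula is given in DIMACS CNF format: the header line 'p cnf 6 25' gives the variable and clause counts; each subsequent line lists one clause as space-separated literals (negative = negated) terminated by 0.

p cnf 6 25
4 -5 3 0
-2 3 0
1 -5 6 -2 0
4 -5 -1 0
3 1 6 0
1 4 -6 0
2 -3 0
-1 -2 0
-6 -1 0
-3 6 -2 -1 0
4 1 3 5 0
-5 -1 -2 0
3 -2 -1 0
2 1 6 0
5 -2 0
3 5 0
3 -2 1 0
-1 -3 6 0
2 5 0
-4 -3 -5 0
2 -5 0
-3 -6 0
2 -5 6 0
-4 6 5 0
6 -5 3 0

Try x2 = False.
The clause (¬x3) is unit, so x3 = False.
The clause (x5) is unit, so x5 = True.
But (¬x5) is also a unit clause — contradiction.
Undo x2 and try x2 = True.
The clause (x3) is unit, so x3 = True.
The clause (¬x1) is unit, so x1 = False.
The clause (x5) is unit, so x5 = True.
The clause (x6) is unit, so x6 = True.
But (¬x6) is also a unit clause — contradiction.
Neither x2 = True nor x2 = False works.
No assignment satisfies every clause.

No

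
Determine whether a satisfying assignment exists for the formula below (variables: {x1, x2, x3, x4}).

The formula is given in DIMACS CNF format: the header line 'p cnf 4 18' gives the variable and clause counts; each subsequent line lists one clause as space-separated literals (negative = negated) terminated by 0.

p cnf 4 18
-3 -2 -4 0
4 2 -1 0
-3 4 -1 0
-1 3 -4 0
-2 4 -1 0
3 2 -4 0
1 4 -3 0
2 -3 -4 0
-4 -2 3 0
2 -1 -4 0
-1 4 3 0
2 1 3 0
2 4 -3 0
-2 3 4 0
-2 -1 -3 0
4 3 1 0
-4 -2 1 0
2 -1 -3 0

Case x3 = False:
Case x1 = False:
Unit clause (x2) forces x2 = True.
Unit clause (¬x4) forces x4 = False.
That conflicts with the unit clause (x4).
So x1 must be the other value — set x1 = True.
Unit clause (¬x4) forces x4 = False.
That conflicts with the unit clause (x4).
Both values of x1 lead to a conflict.
So x3 must be the other value — set x3 = True.
Case x2 = False:
Unit clause (¬x4) forces x4 = False.
That conflicts with the unit clause (x4).
So x2 must be the other value — set x2 = True.
Unit clause (¬x4) forces x4 = False.
Unit clause (¬x1) forces x1 = False.
That conflicts with the unit clause (x1).
Both values of x2 lead to a conflict.
Both values of x3 lead to a conflict.
No assignment satisfies every clause.

No, unsatisfiable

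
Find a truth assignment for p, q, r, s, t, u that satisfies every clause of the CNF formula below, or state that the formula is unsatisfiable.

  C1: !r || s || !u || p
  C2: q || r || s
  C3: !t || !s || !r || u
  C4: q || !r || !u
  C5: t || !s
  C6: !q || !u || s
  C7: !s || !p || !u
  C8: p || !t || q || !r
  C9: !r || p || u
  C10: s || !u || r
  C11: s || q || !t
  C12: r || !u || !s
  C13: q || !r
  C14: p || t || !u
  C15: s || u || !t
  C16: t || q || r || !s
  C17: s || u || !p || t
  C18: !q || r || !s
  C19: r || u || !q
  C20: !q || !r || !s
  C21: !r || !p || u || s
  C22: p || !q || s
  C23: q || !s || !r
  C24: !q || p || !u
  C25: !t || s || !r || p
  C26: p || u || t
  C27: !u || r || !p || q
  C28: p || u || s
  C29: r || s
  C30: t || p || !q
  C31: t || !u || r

p: false,  q: false,  r: false,  s: true,  t: true,  u: false

Branch on t: set t = true.
Branch on s: set s = true.
Branch on r: set r = false.
Unit clause (!u) forces u = false.
Unit clause (!q) forces q = false.
Every clause is now satisfied; p is unconstrained.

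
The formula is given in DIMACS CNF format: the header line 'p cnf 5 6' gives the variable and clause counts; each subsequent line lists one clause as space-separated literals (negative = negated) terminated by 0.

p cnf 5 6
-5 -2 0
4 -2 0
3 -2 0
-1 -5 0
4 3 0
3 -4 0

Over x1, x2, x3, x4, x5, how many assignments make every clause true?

8

There are 2^5 = 32 truth assignments over (x1, x2, x3, x4, x5).
Split on x3. With x3 = True, the clauses containing x3 are satisfied and ¬x3 drops from the rest; 8 of the 2^4 = 16 assignments to the other variables satisfy what remains.
With x3 = False, by the same count on the reduced clause set, 0 assignments work.
(One model: x1=F, x2=F, x3=T, x4=F, x5=F.)
Total: 8 + 0 = 8.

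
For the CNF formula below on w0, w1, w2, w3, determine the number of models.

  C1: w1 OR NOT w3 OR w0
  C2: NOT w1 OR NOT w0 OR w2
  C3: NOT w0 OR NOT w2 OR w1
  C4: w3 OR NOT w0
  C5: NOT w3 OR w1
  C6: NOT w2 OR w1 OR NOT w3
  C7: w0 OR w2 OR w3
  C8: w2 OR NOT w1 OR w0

4

There are 2^4 = 16 truth assignments over (w0, w1, w2, w3).
Split on w3. With w3 = true, the clauses containing w3 are satisfied and NOT w3 drops from the rest; 2 of the 2^3 = 8 assignments to the other variables satisfy what remains.
With w3 = false, by the same count on the reduced clause set, 2 assignments work.
(One model: w0=F, w1=F, w2=T, w3=F.)
Total: 2 + 2 = 4.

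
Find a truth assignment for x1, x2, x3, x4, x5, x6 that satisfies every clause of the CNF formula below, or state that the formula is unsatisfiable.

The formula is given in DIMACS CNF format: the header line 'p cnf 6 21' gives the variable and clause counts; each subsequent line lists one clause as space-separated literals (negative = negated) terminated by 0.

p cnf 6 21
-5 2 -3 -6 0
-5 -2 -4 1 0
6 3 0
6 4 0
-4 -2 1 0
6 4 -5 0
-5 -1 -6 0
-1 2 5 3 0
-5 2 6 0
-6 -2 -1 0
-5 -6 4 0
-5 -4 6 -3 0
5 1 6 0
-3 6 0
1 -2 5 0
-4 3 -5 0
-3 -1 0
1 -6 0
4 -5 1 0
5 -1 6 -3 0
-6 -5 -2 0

Try x6 = True.
From the singleton clause (x1), x1 = True.
From the singleton clause (¬x5), x5 = False.
From the singleton clause (¬x2), x2 = False.
From the singleton clause (x3), x3 = True.
But (¬x3) is also a unit clause — contradiction.
Backtrack on x6: now try x6 = False.
From the singleton clause (x3), x3 = True.
But (¬x3) is also a unit clause — contradiction.
Both values of x6 lead to a conflict.

UNSATISFIABLE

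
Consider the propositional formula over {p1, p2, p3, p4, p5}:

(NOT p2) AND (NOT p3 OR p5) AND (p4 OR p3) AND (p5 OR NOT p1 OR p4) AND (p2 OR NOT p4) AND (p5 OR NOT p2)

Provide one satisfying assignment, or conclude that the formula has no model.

(NOT p2) alone gives p2 = false.
(NOT p4) alone gives p4 = false.
(p3) alone gives p3 = true.
(p5) alone gives p5 = true.
All clauses hold; p1 can take either value.

p1 ↦ false; p2 ↦ false; p3 ↦ true; p4 ↦ false; p5 ↦ true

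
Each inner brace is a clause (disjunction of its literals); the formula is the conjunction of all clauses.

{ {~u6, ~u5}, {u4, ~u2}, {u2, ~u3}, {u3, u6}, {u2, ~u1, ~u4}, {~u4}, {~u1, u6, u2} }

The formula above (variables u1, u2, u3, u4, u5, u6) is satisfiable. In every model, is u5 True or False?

False

Suppose u5 = 1.
(~u6) alone gives u6 = 0.
(u3) alone gives u3 = 1.
(u2) alone gives u2 = 1.
(u4) alone gives u4 = 1.
That conflicts with the unit clause (~u4).
So every satisfying assignment has u5 = False.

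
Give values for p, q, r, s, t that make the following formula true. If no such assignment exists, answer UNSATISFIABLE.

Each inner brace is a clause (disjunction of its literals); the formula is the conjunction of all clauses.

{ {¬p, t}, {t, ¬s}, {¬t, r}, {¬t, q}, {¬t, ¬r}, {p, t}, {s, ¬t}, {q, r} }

Branch on p: set p = False.
The clause (t) is unit, so t = True.
The clause (r) is unit, so r = True.
Now (¬r) is unsatisfied and unit — conflict.
That branch fails; take p = True instead.
The clause (t) is unit, so t = True.
The clause (r) is unit, so r = True.
Now (¬r) is unsatisfied and unit — conflict.
Neither p = True nor p = False works.

UNSATISFIABLE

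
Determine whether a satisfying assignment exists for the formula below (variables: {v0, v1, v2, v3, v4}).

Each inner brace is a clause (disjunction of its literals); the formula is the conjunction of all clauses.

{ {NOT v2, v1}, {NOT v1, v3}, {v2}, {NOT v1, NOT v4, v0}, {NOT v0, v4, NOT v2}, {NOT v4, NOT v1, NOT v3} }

Satisfiable

Unit clause (v2) forces v2 = true.
Unit clause (v1) forces v1 = true.
Unit clause (v3) forces v3 = true.
Unit clause (NOT v4) forces v4 = false.
Unit clause (NOT v0) forces v0 = false.
Every clause now holds.
A satisfying assignment: v0=false,  v1=true,  v2=true,  v3=true,  v4=false.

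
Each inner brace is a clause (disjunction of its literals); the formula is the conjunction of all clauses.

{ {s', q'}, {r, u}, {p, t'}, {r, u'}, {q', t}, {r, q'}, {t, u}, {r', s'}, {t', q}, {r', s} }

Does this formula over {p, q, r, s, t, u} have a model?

Branch on s: set s = 0.
(r') alone gives r = 0.
(u) alone gives u = 1.
That conflicts with the unit clause (u').
So s must be the other value — set s = 1.
(q') alone gives q = 0.
(r') alone gives r = 0.
(u) alone gives u = 1.
That conflicts with the unit clause (u').
Both values of s lead to a conflict.
No assignment satisfies every clause.

No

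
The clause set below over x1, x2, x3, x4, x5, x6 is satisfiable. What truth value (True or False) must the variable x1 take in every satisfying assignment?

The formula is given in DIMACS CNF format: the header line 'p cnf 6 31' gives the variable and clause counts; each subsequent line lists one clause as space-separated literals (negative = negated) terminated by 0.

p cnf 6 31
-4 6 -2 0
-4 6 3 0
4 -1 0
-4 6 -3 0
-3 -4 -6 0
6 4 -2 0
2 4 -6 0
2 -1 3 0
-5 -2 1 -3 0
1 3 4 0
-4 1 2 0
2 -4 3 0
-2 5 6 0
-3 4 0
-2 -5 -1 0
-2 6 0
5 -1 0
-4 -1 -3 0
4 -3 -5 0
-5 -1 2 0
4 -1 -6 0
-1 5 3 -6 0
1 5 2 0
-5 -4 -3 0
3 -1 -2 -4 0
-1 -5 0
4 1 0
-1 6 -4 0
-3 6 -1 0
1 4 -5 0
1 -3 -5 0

Suppose x1 = True.
(x4) alone gives x4 = True.
(x5) alone gives x5 = True.
But (¬x5) is also a unit clause — contradiction.
So every satisfying assignment has x1 = False.

False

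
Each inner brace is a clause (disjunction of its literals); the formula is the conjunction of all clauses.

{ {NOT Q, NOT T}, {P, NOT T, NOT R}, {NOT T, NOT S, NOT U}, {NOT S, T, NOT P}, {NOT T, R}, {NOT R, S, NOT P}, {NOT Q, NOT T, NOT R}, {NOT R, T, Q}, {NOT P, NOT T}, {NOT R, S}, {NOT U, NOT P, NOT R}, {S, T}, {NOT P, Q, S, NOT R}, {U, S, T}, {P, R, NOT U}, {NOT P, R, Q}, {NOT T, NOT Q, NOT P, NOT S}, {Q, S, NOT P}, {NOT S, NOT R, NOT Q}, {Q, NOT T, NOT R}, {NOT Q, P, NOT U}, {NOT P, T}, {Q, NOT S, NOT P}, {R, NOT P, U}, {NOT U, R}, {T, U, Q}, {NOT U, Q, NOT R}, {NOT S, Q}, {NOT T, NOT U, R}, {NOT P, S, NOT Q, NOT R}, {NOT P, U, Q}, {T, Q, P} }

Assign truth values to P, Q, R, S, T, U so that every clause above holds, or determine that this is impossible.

P: false, Q: true, R: false, S: true, T: false, U: false

Try Q = true.
(NOT T) alone gives T = false.
(S) alone gives S = true.
(NOT P) alone gives P = false.
(NOT R) alone gives R = false.
(NOT U) alone gives U = false.
Every clause now holds.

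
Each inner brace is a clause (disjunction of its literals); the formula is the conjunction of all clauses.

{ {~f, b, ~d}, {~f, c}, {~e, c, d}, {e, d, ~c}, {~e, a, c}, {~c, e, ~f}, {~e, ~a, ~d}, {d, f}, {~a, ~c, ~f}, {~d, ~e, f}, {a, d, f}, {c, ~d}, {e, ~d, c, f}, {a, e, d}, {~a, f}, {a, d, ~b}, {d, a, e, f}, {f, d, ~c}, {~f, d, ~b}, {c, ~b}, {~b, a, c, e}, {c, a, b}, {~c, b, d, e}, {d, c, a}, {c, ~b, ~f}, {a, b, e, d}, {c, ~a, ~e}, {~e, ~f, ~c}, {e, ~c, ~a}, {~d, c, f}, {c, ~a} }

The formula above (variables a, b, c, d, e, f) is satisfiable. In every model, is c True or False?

True

Suppose c = 0.
The clause (~f) is unit, so f = 0.
The clause (d) is unit, so d = 1.
But (~d) is also a unit clause — contradiction.
So every satisfying assignment has c = True.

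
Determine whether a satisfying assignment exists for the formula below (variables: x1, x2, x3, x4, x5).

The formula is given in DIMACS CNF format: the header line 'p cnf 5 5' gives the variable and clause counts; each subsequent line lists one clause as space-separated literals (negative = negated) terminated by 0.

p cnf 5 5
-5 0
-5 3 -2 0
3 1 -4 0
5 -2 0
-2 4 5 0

Satisfiable

Unit clause (¬x5) forces x5 = False.
Unit clause (¬x2) forces x2 = False.
Case x3 = False:
Case x1 = False:
Unit clause (¬x4) forces x4 = False.
This assignment satisfies each clause.
A satisfying assignment: x1=False, x2=False, x3=False, x4=False, x5=False.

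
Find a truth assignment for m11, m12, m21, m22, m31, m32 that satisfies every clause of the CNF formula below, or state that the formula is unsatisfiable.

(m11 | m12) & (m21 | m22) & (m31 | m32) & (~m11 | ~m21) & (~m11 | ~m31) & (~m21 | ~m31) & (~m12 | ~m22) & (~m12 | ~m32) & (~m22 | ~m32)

Try m11 = 1.
The clause (~m21) is unit, so m21 = 0.
The clause (m22) is unit, so m22 = 1.
The clause (~m31) is unit, so m31 = 0.
The clause (m32) is unit, so m32 = 1.
Now (~m32) is unsatisfied and unit — conflict.
That branch fails; take m11 = 0 instead.
The clause (m12) is unit, so m12 = 1.
The clause (~m22) is unit, so m22 = 0.
The clause (m21) is unit, so m21 = 1.
The clause (~m31) is unit, so m31 = 0.
The clause (m32) is unit, so m32 = 1.
Now (~m32) is unsatisfied and unit — conflict.
Either choice for m11 ends in contradiction.

UNSATISFIABLE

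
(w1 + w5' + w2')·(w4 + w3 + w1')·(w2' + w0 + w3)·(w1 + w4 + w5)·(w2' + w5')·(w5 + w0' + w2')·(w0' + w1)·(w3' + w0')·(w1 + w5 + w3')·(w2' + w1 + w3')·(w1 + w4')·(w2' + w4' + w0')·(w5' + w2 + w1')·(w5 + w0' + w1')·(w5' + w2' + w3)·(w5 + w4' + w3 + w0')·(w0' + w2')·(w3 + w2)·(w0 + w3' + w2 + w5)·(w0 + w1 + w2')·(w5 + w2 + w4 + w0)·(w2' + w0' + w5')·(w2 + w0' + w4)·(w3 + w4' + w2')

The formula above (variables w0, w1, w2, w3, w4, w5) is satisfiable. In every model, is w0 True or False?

False

Suppose w0 = 1.
(w1) alone gives w1 = 1.
(w3') alone gives w3 = 0.
(w4) alone gives w4 = 1.
(w2') alone gives w2 = 0.
That conflicts with the unit clause (w2).
So every satisfying assignment has w0 = False.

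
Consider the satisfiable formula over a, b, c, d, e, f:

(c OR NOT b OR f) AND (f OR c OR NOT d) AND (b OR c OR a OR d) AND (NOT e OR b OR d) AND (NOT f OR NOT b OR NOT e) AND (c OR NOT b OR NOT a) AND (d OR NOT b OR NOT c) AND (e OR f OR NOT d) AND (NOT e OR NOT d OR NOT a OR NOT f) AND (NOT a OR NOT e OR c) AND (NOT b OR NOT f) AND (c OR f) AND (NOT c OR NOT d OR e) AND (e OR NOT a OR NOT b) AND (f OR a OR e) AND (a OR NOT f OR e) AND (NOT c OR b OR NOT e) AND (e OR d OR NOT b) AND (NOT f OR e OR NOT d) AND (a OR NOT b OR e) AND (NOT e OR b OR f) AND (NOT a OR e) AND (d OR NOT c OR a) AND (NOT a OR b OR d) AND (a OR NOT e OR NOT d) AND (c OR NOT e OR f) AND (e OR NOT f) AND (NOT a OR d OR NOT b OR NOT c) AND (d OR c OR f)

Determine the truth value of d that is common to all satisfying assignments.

True

Suppose d = false.
Suppose e = false.
The clause (NOT b) is unit, so b = false.
The clause (NOT a) is unit, so a = false.
The clause (c) is unit, so c = true.
That conflicts with the unit clause (NOT c).
Undo e and try e = true.
The clause (b) is unit, so b = true.
The clause (NOT f) is unit, so f = false.
The clause (c) is unit, so c = true.
That conflicts with the unit clause (NOT c).
Neither e = true nor e = false works.
So every satisfying assignment has d = True.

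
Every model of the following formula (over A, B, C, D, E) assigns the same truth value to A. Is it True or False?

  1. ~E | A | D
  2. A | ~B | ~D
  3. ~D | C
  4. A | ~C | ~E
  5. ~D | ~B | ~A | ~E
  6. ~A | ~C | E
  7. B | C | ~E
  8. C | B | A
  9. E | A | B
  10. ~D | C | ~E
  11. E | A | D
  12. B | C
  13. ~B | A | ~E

Suppose A = 0.
Case E = 0:
Unit clause (B) forces B = 1.
Unit clause (~D) forces D = 0.
Now (D) is unsatisfied and unit — conflict.
So E must be the other value — set E = 1.
Unit clause (D) forces D = 1.
Unit clause (~B) forces B = 0.
Unit clause (C) forces C = 1.
Now (~C) is unsatisfied and unit — conflict.
Either choice for E ends in contradiction.
So every satisfying assignment has A = True.

True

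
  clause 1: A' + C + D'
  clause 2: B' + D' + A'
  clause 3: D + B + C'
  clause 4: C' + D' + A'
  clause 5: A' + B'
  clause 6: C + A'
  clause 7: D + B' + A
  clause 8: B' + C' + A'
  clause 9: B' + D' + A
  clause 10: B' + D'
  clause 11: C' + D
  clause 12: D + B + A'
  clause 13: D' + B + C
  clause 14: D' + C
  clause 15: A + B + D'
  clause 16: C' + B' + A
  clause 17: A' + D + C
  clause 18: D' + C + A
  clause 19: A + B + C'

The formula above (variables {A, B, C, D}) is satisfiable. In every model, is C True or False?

Suppose C = 1.
From the singleton clause (D), D = 1.
From the singleton clause (A'), A = 0.
From the singleton clause (B'), B = 0.
That conflicts with the unit clause (B).
So every satisfying assignment has C = False.

False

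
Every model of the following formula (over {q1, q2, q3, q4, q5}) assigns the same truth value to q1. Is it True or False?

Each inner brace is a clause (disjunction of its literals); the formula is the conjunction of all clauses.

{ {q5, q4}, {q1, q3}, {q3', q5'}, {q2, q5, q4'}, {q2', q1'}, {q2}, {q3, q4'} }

Suppose q1 = 1.
The clause (q2') is unit, so q2 = 0.
Now (q2) is unsatisfied and unit — conflict.
So every satisfying assignment has q1 = False.

False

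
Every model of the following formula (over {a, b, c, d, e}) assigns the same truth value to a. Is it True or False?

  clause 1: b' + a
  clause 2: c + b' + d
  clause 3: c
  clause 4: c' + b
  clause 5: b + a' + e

Suppose a = 0.
From the singleton clause (b'), b = 0.
From the singleton clause (c), c = 1.
That conflicts with the unit clause (c').
So every satisfying assignment has a = True.

True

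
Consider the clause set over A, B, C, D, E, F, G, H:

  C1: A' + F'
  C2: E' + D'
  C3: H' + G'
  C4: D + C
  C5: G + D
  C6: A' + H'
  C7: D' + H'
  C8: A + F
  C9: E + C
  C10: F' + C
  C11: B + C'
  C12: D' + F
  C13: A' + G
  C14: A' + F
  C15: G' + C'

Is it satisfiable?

Yes

Suppose A = 0.
From the singleton clause (F), F = 1.
From the singleton clause (C), C = 1.
From the singleton clause (B), B = 1.
From the singleton clause (G'), G = 0.
From the singleton clause (D), D = 1.
From the singleton clause (E'), E = 0.
From the singleton clause (H'), H = 0.
This assignment satisfies each clause.
A satisfying assignment: A=0; B=1; C=1; D=1; E=0; F=1; G=0; H=0.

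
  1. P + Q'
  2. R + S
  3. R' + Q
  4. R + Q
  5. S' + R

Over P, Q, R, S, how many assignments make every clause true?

2

There are 2^4 = 16 truth assignments over (P, Q, R, S).
Check each against the 5 clauses (columns in the order P, Q, R, S):
  F F F F  ✗ fails (R + S)
  F F F T  ✗ fails (R + Q)
  F F T F  ✗ fails (R' + Q)
  F F T T  ✗ fails (R' + Q)
  F T F F  ✗ fails (P + Q')
  F T F T  ✗ fails (P + Q')
  F T T F  ✗ fails (P + Q')
  F T T T  ✗ fails (P + Q')
  T F F F  ✗ fails (R + S)
  T F F T  ✗ fails (R + Q)
  T F T F  ✗ fails (R' + Q)
  T F T T  ✗ fails (R' + Q)
  T T F F  ✗ fails (R + S)
  T T F T  ✗ fails (S' + R)
  T T T F  ✓ satisfies all
  T T T T  ✓ satisfies all
2 of the 16 rows are models.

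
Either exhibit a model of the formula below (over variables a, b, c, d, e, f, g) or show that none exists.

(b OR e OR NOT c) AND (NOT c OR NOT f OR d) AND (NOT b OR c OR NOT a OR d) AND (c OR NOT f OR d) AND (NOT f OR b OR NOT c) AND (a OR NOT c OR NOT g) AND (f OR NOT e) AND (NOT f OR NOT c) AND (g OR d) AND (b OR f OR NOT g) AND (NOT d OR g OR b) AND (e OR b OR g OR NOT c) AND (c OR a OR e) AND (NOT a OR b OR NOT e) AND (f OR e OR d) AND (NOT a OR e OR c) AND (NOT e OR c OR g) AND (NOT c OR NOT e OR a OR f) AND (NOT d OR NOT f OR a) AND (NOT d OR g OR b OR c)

a ↦ true,  b ↦ true,  c ↦ true,  d ↦ true,  e ↦ false,  f ↦ false,  g ↦ true

Case f = false:
Unit clause (NOT e) forces e = false.
Unit clause (d) forces d = true.
Case b = true:
Case c = true:
Case a = true:
All clauses hold; g can take either value.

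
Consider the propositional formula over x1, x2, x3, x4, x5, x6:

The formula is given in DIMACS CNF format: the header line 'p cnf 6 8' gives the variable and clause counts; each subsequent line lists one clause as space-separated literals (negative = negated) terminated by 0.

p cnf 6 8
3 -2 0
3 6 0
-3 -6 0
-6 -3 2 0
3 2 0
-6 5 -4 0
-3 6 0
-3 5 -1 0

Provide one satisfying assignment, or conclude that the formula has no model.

Try x3 = True.
Unit clause (¬x6) forces x6 = False.
Now (x6) is unsatisfied and unit — conflict.
Backtrack on x3: now try x3 = False.
Unit clause (¬x2) forces x2 = False.
Now (x2) is unsatisfied and unit — conflict.
Both values of x3 lead to a conflict.

UNSATISFIABLE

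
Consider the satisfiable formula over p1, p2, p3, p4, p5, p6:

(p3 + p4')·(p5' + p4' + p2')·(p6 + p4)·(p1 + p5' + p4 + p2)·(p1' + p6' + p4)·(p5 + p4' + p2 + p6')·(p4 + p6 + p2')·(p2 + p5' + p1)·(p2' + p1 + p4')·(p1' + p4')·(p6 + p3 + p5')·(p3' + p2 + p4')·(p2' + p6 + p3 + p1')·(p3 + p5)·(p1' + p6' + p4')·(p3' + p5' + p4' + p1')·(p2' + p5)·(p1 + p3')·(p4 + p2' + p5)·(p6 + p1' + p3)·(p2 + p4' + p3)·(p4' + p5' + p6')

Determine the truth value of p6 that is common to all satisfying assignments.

True

Suppose p6 = 0.
Unit clause (p4) forces p4 = 1.
Unit clause (p3) forces p3 = 1.
Unit clause (p1') forces p1 = 0.
That conflicts with the unit clause (p1).
So every satisfying assignment has p6 = True.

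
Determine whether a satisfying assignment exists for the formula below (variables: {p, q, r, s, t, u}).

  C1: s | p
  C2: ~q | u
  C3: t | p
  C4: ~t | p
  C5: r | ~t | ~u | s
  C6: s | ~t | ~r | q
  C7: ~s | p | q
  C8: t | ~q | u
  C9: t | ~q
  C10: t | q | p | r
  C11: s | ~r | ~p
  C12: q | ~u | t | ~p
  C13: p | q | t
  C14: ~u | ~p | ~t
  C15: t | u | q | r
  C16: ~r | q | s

Yes, satisfiable

Suppose s = 1.
Suppose q = 0.
The clause (p) is unit, so p = 1.
Suppose u = 0.
Suppose t = 0.
The clause (r) is unit, so r = 1.
Every clause now holds.
A satisfying assignment: p: 1,  q: 0,  r: 1,  s: 1,  t: 0,  u: 0.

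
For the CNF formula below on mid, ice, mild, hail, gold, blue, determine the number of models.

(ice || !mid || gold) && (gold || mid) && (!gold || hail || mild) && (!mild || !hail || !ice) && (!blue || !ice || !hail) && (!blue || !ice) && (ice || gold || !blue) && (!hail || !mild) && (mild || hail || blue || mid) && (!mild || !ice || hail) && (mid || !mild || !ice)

12

There are 2^6 = 64 truth assignments over (mid, ice, mild, hail, gold, blue).
Split on mid. With mid = true, the clauses containing mid are satisfied and !mid drops from the rest; 7 of the 2^5 = 32 assignments to the other variables satisfy what remains.
With mid = false, by the same count on the reduced clause set, 5 assignments work.
Total: 7 + 5 = 12.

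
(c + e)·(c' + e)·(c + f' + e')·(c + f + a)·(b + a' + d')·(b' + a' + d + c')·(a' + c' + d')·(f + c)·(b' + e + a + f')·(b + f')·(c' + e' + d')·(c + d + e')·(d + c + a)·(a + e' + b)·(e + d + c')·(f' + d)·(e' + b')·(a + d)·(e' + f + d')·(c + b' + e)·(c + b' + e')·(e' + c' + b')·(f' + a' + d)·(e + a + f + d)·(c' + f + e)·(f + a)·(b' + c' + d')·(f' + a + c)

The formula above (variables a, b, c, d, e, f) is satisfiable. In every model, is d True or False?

Suppose d = 1.
Suppose c = 1.
The clause (e) is unit, so e = 1.
But (e') is also a unit clause — contradiction.
Backtrack on c: now try c = 0.
The clause (e) is unit, so e = 1.
The clause (f') is unit, so f = 0.
But (f) is also a unit clause — contradiction.
Neither c = 1 nor c = 0 works.
So every satisfying assignment has d = False.

False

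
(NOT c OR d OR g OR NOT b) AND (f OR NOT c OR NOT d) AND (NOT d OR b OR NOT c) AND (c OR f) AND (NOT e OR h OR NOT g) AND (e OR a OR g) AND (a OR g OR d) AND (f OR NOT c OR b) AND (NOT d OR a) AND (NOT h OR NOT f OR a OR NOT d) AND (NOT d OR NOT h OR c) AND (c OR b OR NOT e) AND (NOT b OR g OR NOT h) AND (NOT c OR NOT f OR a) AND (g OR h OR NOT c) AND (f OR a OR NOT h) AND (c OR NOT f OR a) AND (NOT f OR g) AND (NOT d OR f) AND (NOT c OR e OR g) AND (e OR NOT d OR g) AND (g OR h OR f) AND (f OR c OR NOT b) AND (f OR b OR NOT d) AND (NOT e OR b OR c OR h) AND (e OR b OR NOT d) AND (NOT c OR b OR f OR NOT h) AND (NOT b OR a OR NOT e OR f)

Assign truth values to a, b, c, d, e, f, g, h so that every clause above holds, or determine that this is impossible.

Try c = false.
From the singleton clause (f), f = true.
From the singleton clause (a), a = true.
From the singleton clause (g), g = true.
Try e = false.
Try d = true.
From the singleton clause (NOT h), h = false.
From the singleton clause (b), b = true.
All clauses are satisfied.

a ↦ true; b ↦ true; c ↦ false; d ↦ true; e ↦ false; f ↦ true; g ↦ true; h ↦ false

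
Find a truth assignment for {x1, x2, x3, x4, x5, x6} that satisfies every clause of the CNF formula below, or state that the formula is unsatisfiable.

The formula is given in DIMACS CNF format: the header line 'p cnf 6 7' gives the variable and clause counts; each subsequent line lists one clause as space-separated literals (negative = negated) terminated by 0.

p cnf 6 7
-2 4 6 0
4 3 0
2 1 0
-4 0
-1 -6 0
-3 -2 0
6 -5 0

The clause (¬x4) is unit, so x4 = False.
The clause (x3) is unit, so x3 = True.
The clause (¬x2) is unit, so x2 = False.
The clause (x1) is unit, so x1 = True.
The clause (¬x6) is unit, so x6 = False.
The clause (¬x5) is unit, so x5 = False.
This assignment satisfies each clause.

x1=True; x2=False; x3=True; x4=False; x5=False; x6=False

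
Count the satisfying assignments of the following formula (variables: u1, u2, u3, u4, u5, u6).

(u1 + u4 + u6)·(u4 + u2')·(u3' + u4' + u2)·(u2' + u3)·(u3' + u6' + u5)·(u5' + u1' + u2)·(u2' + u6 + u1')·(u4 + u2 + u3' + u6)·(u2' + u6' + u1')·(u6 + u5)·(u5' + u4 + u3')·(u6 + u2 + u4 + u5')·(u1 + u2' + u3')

There are 2^6 = 64 truth assignments over (u1, u2, u3, u4, u5, u6).
Split on u4. With u4 = 1, the clauses containing u4 are satisfied and u4' drops from the rest; 4 of the 2^5 = 32 assignments to the other variables satisfy what remains.
With u4 = 0, by the same count on the reduced clause set, 3 assignments work.
(One model: u1=F, u2=F, u3=F, u4=F, u5=F, u6=T.)
Total: 4 + 3 = 7.

7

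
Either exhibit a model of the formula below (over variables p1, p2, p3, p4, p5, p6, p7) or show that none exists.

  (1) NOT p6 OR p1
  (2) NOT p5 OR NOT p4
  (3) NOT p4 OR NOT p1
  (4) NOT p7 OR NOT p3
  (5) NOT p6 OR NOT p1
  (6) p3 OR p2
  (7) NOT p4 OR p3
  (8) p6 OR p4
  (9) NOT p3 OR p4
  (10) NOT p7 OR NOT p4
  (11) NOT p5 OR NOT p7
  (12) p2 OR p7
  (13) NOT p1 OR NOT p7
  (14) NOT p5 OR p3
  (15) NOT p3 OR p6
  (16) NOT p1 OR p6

UNSATISFIABLE

Case p6 = false:
Unit clause (p4) forces p4 = true.
Unit clause (NOT p5) forces p5 = false.
Unit clause (NOT p1) forces p1 = false.
Unit clause (p3) forces p3 = true.
Now (NOT p3) is unsatisfied and unit — conflict.
That branch fails; take p6 = true instead.
Unit clause (p1) forces p1 = true.
Now (NOT p1) is unsatisfied and unit — conflict.
Either choice for p6 ends in contradiction.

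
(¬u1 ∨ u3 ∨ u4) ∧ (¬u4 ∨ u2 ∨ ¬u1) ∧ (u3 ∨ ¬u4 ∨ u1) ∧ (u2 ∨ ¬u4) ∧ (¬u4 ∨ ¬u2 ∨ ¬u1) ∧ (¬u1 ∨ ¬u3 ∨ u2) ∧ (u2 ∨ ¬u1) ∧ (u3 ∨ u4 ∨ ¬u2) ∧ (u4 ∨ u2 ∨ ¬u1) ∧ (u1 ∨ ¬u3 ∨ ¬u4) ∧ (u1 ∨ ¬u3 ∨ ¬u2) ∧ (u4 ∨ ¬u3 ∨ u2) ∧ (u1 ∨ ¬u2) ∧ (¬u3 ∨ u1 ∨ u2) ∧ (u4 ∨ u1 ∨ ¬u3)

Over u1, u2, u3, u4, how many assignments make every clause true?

2

There are 2^4 = 16 truth assignments over (u1, u2, u3, u4).
Check each against the 15 clauses (columns in the order u1, u2, u3, u4):
  F F F F  ✓ satisfies all
  F F F T  ✗ fails (u3 ∨ ¬u4 ∨ u1)
  F F T F  ✗ fails (u4 ∨ ¬u3 ∨ u2)
  F F T T  ✗ fails (u2 ∨ ¬u4)
  F T F F  ✗ fails (u3 ∨ u4 ∨ ¬u2)
  F T F T  ✗ fails (u3 ∨ ¬u4 ∨ u1)
  F T T F  ✗ fails (u1 ∨ ¬u3 ∨ ¬u2)
  F T T T  ✗ fails (u1 ∨ ¬u3 ∨ ¬u4)
  T F F F  ✗ fails (¬u1 ∨ u3 ∨ u4)
  T F F T  ✗ fails (¬u4 ∨ u2 ∨ ¬u1)
  T F T F  ✗ fails (¬u1 ∨ ¬u3 ∨ u2)
  T F T T  ✗ fails (¬u4 ∨ u2 ∨ ¬u1)
  T T F F  ✗ fails (¬u1 ∨ u3 ∨ u4)
  T T F T  ✗ fails (¬u4 ∨ ¬u2 ∨ ¬u1)
  T T T F  ✓ satisfies all
  T T T T  ✗ fails (¬u4 ∨ ¬u2 ∨ ¬u1)
2 of the 16 rows are models.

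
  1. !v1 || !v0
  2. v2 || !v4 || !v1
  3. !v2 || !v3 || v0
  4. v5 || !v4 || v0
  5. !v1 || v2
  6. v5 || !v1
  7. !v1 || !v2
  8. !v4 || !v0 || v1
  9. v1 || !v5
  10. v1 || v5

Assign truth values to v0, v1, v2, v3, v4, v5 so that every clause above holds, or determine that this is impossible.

UNSATISFIABLE

Case v1 = false:
(!v5) alone gives v5 = false.
Now (v5) is unsatisfied and unit — conflict.
Undo v1 and try v1 = true.
(!v0) alone gives v0 = false.
(v2) alone gives v2 = true.
Now (!v2) is unsatisfied and unit — conflict.
Neither v1 = true nor v1 = false works.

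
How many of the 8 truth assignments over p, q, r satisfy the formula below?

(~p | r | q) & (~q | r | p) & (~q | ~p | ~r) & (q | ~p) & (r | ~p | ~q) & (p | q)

There are 2^3 = 8 truth assignments over (p, q, r).
Check each against the 6 clauses (columns in the order p, q, r):
  F F F  ✗ fails (p | q)
  F F T  ✗ fails (p | q)
  F T F  ✗ fails (~q | r | p)
  F T T  ✓ satisfies all
  T F F  ✗ fails (~p | r | q)
  T F T  ✗ fails (q | ~p)
  T T F  ✗ fails (r | ~p | ~q)
  T T T  ✗ fails (~q | ~p | ~r)
1 of the 8 rows is a model.

1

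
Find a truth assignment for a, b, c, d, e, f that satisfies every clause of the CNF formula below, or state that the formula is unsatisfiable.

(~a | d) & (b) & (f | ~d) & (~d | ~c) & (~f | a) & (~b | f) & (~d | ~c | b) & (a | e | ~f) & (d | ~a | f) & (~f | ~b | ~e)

a=1, b=1, c=0, d=1, e=0, f=1

Unit clause (b) forces b = 1.
Unit clause (f) forces f = 1.
Unit clause (a) forces a = 1.
Unit clause (d) forces d = 1.
Unit clause (~c) forces c = 0.
Unit clause (~e) forces e = 0.
This assignment satisfies each clause.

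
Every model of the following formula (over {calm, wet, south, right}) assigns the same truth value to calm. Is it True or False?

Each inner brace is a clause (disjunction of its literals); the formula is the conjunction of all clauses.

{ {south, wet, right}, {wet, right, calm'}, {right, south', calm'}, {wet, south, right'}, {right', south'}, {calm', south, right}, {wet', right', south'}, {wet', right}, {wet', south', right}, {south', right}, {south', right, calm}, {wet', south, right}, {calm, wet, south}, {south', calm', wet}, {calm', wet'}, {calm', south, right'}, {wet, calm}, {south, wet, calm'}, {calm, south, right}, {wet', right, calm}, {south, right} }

False

Suppose calm = 1.
From the singleton clause (wet'), wet = 0.
From the singleton clause (right), right = 1.
From the singleton clause (south), south = 1.
Now (south') is unsatisfied and unit — conflict.
So every satisfying assignment has calm = False.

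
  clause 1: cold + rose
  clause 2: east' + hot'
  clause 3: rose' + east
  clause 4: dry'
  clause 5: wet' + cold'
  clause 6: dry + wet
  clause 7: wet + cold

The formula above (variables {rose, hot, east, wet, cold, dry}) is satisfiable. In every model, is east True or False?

Suppose east = 0.
The clause (rose') is unit, so rose = 0.
The clause (cold) is unit, so cold = 1.
The clause (dry') is unit, so dry = 0.
The clause (wet') is unit, so wet = 0.
That conflicts with the unit clause (wet).
So every satisfying assignment has east = True.

True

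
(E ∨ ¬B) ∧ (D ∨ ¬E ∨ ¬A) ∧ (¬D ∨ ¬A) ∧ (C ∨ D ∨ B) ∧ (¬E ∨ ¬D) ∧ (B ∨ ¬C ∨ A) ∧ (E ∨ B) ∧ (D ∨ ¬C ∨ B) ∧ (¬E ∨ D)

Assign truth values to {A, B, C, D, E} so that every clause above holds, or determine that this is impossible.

UNSATISFIABLE

Suppose E = True.
From the singleton clause (¬D), D = False.
Now (D) is unsatisfied and unit — conflict.
Backtrack on E: now try E = False.
From the singleton clause (¬B), B = False.
Now (B) is unsatisfied and unit — conflict.
Either choice for E ends in contradiction.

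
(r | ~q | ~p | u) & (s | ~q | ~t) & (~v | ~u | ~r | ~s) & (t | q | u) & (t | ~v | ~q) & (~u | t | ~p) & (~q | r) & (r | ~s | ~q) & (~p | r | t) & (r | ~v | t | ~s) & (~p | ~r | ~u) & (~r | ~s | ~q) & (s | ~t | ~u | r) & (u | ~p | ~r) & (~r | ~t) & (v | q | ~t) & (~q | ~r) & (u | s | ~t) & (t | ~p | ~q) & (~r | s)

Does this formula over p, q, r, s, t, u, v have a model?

Case q = 0:
Case t = 0:
(u) alone gives u = 1.
(~p) alone gives p = 0.
Case r = 1:
(s) alone gives s = 1.
(~v) alone gives v = 0.
All clauses are satisfied.
A satisfying assignment: p=0; q=0; r=1; s=1; t=0; u=1; v=0.

Yes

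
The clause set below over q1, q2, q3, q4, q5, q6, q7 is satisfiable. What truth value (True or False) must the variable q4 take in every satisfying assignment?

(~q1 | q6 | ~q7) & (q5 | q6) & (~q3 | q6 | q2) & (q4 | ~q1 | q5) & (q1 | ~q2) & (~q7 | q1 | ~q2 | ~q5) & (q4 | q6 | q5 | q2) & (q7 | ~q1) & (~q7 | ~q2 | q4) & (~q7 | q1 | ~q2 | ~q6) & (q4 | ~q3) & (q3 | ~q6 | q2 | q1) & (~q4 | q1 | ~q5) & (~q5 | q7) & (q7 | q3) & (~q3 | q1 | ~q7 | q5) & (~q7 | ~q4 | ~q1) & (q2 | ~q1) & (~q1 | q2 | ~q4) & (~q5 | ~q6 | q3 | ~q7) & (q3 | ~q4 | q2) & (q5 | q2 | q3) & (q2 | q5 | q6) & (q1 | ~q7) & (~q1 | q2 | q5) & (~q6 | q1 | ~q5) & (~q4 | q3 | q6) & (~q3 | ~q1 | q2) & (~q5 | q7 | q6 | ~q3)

True

Suppose q4 = 0.
The clause (~q3) is unit, so q3 = 0.
The clause (q7) is unit, so q7 = 1.
The clause (~q2) is unit, so q2 = 0.
The clause (~q1) is unit, so q1 = 0.
Now (q1) is unsatisfied and unit — conflict.
So every satisfying assignment has q4 = True.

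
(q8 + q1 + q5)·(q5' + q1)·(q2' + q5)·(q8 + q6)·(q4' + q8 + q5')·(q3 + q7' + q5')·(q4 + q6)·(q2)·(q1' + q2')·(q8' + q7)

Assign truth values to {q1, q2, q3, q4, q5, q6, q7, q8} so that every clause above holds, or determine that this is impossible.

Unit clause (q2) forces q2 = 1.
Unit clause (q5) forces q5 = 1.
Unit clause (q1) forces q1 = 1.
That conflicts with the unit clause (q1').

UNSATISFIABLE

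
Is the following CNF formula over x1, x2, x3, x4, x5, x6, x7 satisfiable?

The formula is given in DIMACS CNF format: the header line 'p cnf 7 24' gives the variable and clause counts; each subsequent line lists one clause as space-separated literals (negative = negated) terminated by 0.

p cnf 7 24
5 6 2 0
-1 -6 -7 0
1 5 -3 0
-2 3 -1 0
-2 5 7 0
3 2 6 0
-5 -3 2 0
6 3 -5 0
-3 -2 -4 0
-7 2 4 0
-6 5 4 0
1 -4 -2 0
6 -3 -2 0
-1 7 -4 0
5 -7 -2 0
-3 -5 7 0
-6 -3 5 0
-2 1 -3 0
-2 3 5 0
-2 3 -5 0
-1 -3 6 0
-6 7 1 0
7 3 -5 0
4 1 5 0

Yes, satisfiable

Case x5 = False:
Case x6 = True:
Unit clause (x4) forces x4 = True.
Unit clause (¬x3) forces x3 = False.
Unit clause (¬x2) forces x2 = False.
Case x1 = False:
Unit clause (x7) forces x7 = True.
Every clause now holds.
A satisfying assignment: x1: False; x2: False; x3: False; x4: True; x5: False; x6: True; x7: True.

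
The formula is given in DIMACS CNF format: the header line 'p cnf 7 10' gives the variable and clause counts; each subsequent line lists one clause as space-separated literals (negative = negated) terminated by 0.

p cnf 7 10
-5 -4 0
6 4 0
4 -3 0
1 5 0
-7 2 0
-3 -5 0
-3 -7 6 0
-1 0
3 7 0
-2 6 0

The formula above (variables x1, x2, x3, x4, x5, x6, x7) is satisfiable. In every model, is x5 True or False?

True

Suppose x5 = False.
The clause (x1) is unit, so x1 = True.
Now (¬x1) is unsatisfied and unit — conflict.
So every satisfying assignment has x5 = True.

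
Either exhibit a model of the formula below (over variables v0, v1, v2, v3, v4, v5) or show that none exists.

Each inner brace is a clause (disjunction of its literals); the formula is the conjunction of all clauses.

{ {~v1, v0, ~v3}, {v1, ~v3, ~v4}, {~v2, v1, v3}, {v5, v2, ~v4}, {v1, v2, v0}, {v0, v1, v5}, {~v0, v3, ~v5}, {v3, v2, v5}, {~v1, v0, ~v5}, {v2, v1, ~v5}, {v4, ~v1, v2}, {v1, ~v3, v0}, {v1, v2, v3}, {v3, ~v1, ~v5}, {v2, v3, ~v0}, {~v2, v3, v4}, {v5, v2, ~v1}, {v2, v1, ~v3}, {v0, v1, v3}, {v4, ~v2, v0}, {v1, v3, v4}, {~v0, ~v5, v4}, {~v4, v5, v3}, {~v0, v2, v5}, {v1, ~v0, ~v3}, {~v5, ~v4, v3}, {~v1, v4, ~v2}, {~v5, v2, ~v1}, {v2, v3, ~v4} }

v0=1, v1=1, v2=1, v3=1, v4=1, v5=1

Suppose v1 = 1.
Suppose v0 = 1.
Suppose v3 = 1.
Suppose v4 = 1.
Suppose v5 = 1.
Unit clause (v2) forces v2 = 1.
All clauses are satisfied.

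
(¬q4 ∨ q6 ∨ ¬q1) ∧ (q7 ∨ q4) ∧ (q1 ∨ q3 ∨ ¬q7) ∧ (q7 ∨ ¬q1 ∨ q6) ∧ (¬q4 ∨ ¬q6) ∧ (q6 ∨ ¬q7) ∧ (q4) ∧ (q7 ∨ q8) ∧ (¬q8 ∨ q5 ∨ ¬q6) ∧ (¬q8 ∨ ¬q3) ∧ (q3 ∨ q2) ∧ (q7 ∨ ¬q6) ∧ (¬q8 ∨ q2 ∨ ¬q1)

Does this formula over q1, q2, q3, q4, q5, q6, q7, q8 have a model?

Yes

From the singleton clause (q4), q4 = True.
From the singleton clause (¬q6), q6 = False.
From the singleton clause (¬q1), q1 = False.
From the singleton clause (¬q7), q7 = False.
From the singleton clause (q8), q8 = True.
From the singleton clause (¬q3), q3 = False.
From the singleton clause (q2), q2 = True.
Every clause is now satisfied; q5 is unconstrained.
A satisfying assignment: q1: False; q2: True; q3: False; q4: True; q5: False; q6: False; q7: False; q8: True.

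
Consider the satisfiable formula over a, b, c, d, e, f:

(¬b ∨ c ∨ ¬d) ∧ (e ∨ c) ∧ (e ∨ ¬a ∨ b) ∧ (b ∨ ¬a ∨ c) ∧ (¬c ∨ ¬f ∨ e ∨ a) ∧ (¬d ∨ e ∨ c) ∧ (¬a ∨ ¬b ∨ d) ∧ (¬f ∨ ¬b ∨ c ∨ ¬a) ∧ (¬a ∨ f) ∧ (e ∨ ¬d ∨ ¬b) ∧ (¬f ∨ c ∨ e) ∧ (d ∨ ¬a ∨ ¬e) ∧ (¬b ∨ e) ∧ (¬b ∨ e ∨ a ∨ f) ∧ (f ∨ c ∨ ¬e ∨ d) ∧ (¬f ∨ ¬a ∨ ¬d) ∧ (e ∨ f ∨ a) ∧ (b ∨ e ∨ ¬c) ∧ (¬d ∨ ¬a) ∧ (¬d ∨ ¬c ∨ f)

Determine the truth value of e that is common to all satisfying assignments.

Suppose e = False.
(c) alone gives c = True.
(¬b) alone gives b = False.
Now (b) is unsatisfied and unit — conflict.
So every satisfying assignment has e = True.

True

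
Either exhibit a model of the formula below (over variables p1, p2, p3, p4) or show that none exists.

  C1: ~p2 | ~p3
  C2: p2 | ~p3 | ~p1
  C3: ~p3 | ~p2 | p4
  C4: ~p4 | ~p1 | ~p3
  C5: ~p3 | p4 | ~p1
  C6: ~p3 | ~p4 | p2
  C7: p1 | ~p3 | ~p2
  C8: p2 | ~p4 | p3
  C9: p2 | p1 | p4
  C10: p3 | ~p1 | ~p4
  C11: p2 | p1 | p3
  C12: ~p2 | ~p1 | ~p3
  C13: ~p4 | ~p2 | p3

p1=1,  p2=1,  p3=0,  p4=0

Suppose p2 = 1.
From the singleton clause (~p3), p3 = 0.
From the singleton clause (~p4), p4 = 0.
Every clause is now satisfied; p1 is unconstrained.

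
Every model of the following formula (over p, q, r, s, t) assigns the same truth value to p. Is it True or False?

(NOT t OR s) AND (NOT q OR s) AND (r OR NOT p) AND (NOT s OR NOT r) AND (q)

Suppose p = true.
From the singleton clause (r), r = true.
From the singleton clause (NOT s), s = false.
From the singleton clause (NOT t), t = false.
From the singleton clause (NOT q), q = false.
Now (q) is unsatisfied and unit — conflict.
So every satisfying assignment has p = False.

False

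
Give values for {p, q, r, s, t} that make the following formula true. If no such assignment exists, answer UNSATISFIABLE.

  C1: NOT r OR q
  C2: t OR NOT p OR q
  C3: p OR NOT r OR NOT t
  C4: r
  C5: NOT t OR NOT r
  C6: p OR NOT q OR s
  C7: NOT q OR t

UNSATISFIABLE

From the singleton clause (r), r = true.
From the singleton clause (q), q = true.
From the singleton clause (NOT t), t = false.
That conflicts with the unit clause (t).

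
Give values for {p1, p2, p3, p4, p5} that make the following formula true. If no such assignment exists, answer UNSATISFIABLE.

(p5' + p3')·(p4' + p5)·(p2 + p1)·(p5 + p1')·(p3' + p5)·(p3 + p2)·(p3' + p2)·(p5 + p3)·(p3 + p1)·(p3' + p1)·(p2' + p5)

p1: 1, p2: 1, p3: 0, p4: 1, p5: 1

Suppose p5 = 1.
Unit clause (p3') forces p3 = 0.
Unit clause (p2) forces p2 = 1.
Unit clause (p1) forces p1 = 1.
No clause remains; p4 is free.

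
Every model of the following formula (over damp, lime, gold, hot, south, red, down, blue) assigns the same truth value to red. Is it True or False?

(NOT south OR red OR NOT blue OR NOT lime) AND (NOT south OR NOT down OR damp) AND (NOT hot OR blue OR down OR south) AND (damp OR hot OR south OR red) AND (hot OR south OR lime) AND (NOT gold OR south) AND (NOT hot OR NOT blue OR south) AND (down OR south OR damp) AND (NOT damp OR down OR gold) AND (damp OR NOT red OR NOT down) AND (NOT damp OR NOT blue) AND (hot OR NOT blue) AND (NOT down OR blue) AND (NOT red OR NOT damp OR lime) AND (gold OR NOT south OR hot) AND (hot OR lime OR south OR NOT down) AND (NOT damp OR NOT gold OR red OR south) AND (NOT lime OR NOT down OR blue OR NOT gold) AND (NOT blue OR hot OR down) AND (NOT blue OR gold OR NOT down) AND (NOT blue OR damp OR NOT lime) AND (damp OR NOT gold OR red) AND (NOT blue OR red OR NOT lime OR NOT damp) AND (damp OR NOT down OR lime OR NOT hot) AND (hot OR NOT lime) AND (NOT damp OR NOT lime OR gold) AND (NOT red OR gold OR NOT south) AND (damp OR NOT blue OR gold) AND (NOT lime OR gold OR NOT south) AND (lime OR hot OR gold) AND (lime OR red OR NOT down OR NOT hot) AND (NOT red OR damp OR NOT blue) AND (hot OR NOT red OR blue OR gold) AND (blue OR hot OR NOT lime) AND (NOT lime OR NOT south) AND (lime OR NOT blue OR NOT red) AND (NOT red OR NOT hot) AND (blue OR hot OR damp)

Suppose red = true.
From the singleton clause (NOT hot), hot = false.
From the singleton clause (NOT blue), blue = false.
From the singleton clause (NOT down), down = false.
From the singleton clause (NOT lime), lime = false.
From the singleton clause (south), south = true.
From the singleton clause (NOT damp), damp = false.
That conflicts with the unit clause (damp).
So every satisfying assignment has red = False.

False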